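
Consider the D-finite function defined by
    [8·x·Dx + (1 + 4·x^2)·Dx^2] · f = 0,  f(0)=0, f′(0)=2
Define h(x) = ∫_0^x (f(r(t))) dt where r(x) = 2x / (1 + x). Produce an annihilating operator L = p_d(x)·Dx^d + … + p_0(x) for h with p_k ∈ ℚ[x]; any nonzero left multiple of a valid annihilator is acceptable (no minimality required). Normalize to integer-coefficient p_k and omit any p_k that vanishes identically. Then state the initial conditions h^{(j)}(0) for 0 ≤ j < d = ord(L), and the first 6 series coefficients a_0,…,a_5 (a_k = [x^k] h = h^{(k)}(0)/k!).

f: a_k = 0, 2, 0, -8/3, 0, 32/5, …
L₀ from L_f via x↦r, Dx↦r'^{-1}Dx.
h=∫₀ˣh₀: take L = L₀·Dx.
L = (2 + 34·x)·Dx^2 + (1 + 2·x + 17·x^2)·Dx^3  (order 3).
h: a_k = 0, 0, 2, -4/3, -13/3, 12, …
ICs: h(0) = 0, h′(0) = 0, h′′(0) = 4.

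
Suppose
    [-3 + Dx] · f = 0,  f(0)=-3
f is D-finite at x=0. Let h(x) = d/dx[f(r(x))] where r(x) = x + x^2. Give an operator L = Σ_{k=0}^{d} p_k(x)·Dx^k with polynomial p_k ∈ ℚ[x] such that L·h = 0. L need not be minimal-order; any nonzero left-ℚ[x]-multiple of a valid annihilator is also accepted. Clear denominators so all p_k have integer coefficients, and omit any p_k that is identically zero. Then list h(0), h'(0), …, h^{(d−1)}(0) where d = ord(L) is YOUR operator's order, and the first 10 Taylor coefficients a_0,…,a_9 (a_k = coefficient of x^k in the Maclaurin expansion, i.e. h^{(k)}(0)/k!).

f: a_k = -3, -9, -27/2, -27/2, -81/8, -243/40, -243/80, -729/560, -2187/4480, -729/4480, …
Change of var in L_f (x↦r) gives L₀.
Differentiate: ansatz ord ≤ ord L₀ ⇒ L.
L = (5 + 12·x + 12·x^2) + (-1 - 2·x)·Dx  (order 1).
h: a_k = -9, -45, -243/2, -513/2, -3483/8, -25839/40, -13527/16, -564651/560, -4940433/4480, -5034717/4480, …
ICs: h(0) = -9.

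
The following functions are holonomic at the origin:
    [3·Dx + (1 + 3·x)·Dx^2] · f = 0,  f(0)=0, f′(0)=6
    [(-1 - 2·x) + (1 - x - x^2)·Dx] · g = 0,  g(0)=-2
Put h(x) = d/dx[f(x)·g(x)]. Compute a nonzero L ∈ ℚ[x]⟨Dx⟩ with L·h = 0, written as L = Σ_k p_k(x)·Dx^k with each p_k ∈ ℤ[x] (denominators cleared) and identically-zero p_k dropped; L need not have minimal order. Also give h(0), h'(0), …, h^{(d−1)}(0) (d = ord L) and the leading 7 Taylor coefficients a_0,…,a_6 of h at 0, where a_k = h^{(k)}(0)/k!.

f: a_k = 0, 6, -9, 18, -81/2, 486/5, -243, …
g: a_k = -2, -2, -4, -6, -10, -16, -26, …
f·g: L₀ = L_f ⊗_s L_g, ord ≤ 2·1.
Derive L from L₀ (diff closure).
L = (102 + 270·x + 324·x^2) + (-3 + 93·x + 324·x^2 + 252·x^3)·Dx + (-5 - 22·x - 4·x^2 + 63·x^3 + 36·x^4)·Dx^2  (order 2).
h: a_k = -12, 12, -126, 180, -957, 10188/5, -38553/5, …
ICs: h(0) = -12, h′(0) = 12.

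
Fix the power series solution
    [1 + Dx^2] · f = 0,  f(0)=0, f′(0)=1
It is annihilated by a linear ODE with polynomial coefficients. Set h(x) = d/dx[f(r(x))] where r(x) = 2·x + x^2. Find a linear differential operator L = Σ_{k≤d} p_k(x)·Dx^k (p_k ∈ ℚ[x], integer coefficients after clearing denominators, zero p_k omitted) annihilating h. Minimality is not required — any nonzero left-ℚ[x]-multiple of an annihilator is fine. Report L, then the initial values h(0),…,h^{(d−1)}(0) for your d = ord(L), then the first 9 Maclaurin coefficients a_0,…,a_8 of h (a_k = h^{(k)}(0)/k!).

L = (7 + 16·x + 24·x^2 + 16·x^3 + 4·x^4) + (-3 - 3·x)·Dx + (1 + 2·x + x^2)·Dx^2  (order 2).
h: a_k = 2, 2, -4, -8, -11/3, 3, 202/45, 88/45, -551/1260, …
ICs: h(0) = 2, h′(0) = 2.

f: a_k = 0, 1, 0, -1/6, 0, 1/120, 0, -1/5040, 0, …
Substitute x→r, Dx→(1/r')Dx; clear ⇒ L₀.
h₀' ⇒ L via d/dx closure of L₀.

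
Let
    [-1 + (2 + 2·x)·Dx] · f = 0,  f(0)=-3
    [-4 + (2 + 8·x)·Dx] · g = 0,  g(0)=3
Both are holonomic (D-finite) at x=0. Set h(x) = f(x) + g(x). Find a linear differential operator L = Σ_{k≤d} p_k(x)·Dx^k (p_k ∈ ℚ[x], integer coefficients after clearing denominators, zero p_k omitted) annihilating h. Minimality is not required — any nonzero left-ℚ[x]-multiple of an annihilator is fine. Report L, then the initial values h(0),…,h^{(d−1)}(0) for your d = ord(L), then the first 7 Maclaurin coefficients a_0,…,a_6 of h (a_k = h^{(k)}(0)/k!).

L = -2 + (5 + 8·x)·Dx + (2 + 10·x + 8·x^2)·Dx^2  (order 2).
h: a_k = 0, 9/2, -45/8, 189/16, -3825/128, 21483/256, -257985/1024, …
ICs: h(0) = 0, h′(0) = 9/2.

f: a_k = -3, -3/2, 3/8, -3/16, 15/128, -21/256, 63/1024, …
g: a_k = 3, 6, -6, 12, -30, 84, -252, …
L₀ := lclm(L_f,L_g); ord L₀ ≤ 1+1.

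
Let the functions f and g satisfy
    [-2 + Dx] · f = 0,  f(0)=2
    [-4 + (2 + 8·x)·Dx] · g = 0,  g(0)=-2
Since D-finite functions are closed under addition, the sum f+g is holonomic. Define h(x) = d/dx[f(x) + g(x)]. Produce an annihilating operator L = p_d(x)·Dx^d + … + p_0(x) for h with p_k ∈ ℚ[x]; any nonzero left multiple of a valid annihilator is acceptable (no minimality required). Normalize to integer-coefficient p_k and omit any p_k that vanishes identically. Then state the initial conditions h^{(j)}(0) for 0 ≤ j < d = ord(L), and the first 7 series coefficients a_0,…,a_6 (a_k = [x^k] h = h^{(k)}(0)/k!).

L = (-8 - 8·x) + (2 - 8·x - 16·x^2)·Dx + (1 + 6·x + 8·x^2)·Dx^2  (order 2).
h: a_k = 0, 16, -16, 256/3, -832/3, 15136/15, -166304/45, …
ICs: h(0) = 0, h′(0) = 16.

f: a_k = 2, 4, 4, 8/3, 4/3, 8/15, 8/45, …
g: a_k = -2, -4, 4, -8, 20, -56, 168, …
f+g: L₀ = lclm(L_f,L_g), ord ≤ 1+1.
Derive L from L₀ (diff closure).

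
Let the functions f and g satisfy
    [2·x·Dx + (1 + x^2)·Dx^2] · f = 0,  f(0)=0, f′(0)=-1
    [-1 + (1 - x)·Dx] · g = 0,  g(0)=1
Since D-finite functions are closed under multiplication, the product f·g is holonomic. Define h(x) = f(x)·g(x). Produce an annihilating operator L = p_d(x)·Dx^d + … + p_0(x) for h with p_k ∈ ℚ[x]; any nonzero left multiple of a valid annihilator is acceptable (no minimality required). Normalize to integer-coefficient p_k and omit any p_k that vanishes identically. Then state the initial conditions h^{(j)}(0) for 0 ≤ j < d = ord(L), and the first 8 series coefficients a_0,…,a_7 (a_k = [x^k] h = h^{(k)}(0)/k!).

f: a_k = 0, -1, 0, 1/3, 0, -1/5, 0, 1/7, …
g: a_k = 1, 1, 1, 1, 1, 1, 1, 1, …
h₀=f·g: eliminate ⇒ L₀, order ≤ 2·1.
L = 2·x + (2 - 2·x + 4·x^2)·Dx + (-1 + x - x^2 + x^3)·Dx^2  (order 2).
h: a_k = 0, -1, -1, -2/3, -2/3, -13/15, -13/15, -76/105, …
ICs: h(0) = 0, h′(0) = -1.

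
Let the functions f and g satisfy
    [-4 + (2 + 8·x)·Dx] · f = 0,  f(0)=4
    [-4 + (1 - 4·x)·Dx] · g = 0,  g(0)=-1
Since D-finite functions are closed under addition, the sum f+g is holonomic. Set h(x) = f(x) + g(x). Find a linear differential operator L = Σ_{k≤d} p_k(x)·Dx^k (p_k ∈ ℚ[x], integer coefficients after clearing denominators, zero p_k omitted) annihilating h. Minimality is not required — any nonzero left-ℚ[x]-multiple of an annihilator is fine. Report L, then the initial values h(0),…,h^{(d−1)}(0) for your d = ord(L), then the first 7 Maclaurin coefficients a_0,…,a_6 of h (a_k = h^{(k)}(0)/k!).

f: a_k = 4, 8, -8, 16, -40, 112, -336, …
g: a_k = -1, -4, -16, -64, -256, -1024, -4096, …
L₀ := lclm(L_f,L_g); ord L₀ ≤ 1+1.
L = (40 + 96·x) + (-18 - 112·x - 288·x^2)·Dx + (1 + 12·x - 16·x^2 - 192·x^3)·Dx^2  (order 2).
h: a_k = 3, 4, -24, -48, -296, -912, -4432, …
ICs: h(0) = 3, h′(0) = 4.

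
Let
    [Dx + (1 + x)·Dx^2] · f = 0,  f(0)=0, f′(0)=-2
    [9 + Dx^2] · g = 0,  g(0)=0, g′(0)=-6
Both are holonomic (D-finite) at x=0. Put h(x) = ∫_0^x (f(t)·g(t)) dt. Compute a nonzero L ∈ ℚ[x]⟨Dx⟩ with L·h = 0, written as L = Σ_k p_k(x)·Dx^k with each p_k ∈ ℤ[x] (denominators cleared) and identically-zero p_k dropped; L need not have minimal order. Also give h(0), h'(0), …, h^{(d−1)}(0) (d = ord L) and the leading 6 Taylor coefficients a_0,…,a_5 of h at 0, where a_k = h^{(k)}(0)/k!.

f: a_k = 0, -2, 1, -2/3, 1/2, -2/5, …
g: a_k = 0, -6, 0, 9, 0, -81/20, …
L₀ := L_f ⊗_s L_g (sym. prod.), ord ≤ 4.
h=∫₀ˣh₀: take L = L₀·Dx.
L = (2493 + 10854·x + 17091·x^2 + 11664·x^3 + 2916·x^4)·Dx + (612 + 1908·x + 1944·x^2 + 648·x^3)·Dx^2 + (592 + 2484·x + 3834·x^2 + 2592·x^3 + 648·x^4)·Dx^3 + (68 + 212·x + 216·x^2 + 72·x^3)·Dx^4 + (35 + 142·x + 215·x^2 + 144·x^3 + 36·x^4)·Dx^5  (order 5).
h: a_k = 0, 0, 0, 4, -3/2, -14/5, …
ICs: h(0) = 0, h′(0) = 0, h′′(0) = 0, h′′′(0) = 24, h′′′′(0) = -36.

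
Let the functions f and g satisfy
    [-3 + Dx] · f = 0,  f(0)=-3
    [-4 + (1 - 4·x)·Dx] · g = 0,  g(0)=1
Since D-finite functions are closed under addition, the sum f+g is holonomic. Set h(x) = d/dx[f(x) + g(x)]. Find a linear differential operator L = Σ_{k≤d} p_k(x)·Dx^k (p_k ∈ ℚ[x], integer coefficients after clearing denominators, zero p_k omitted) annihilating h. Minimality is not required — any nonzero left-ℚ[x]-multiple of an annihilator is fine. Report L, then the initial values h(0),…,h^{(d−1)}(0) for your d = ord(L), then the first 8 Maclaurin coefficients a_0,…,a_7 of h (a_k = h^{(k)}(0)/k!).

f: a_k = -3, -9, -27/2, -27/2, -81/8, -243/40, -243/80, -729/560, …
g: a_k = 1, 4, 16, 64, 256, 1024, 4096, 16384, …
Weyl lclm of L_f,L_g ⇒ L₀ (ord ≤ 2).
h=h₀': d/dx-closure on L₀ ⇒ L.
L = (216 + 288·x) + (-87 - 72·x + 144·x^2)·Dx + (5 - 8·x - 48·x^2)·Dx^2  (order 2).
h: a_k = -5, 5, 303/2, 1967/2, 40717/8, 982311/40, 9174311/80, 293599093/560, …
ICs: h(0) = -5, h′(0) = 5.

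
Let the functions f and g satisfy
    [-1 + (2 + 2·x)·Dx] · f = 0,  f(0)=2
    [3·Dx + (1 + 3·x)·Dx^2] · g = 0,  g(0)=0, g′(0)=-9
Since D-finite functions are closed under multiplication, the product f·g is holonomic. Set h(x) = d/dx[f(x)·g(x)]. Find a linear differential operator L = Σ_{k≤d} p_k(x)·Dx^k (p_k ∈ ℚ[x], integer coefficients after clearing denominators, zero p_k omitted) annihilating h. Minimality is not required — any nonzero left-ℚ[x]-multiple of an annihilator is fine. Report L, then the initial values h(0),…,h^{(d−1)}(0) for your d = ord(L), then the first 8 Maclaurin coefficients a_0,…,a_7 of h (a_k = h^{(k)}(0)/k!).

f: a_k = 2, 1, -1/4, 1/8, -5/64, 7/128, -21/512, 33/1024, …
g: a_k = 0, -9, 27/2, -27, 243/4, -729/5, 729/2, -6561/7, …
Sym-product of L_f,L_g gives L₀ (≤ ord 2).
h=h₀': d/dx-closure on L₀ ⇒ L.
L = (-13 - 6·x + 3·x^2) + (-32 - 56·x + 24·x^3)·Dx + (-4 - 16·x - 8·x^2 + 16·x^3 + 12·x^4)·Dx^2  (order 2).
h: a_k = -18, 36, -459/4, 360, -70947/64, 540567/160, -26213571/2560, 34648749/1120, …
ICs: h(0) = -18, h′(0) = 36.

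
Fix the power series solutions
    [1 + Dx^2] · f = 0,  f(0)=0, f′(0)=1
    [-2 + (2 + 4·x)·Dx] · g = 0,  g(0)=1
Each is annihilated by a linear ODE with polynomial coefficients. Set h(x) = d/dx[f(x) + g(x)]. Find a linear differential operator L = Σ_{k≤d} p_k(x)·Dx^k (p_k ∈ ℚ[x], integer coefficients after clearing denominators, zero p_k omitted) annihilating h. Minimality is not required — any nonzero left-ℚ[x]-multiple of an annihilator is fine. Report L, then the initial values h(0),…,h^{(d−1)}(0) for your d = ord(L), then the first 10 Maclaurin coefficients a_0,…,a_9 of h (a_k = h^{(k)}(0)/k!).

L = (-4 - x - x^2) + (-1 - 3·x - 3·x^2 - 2·x^3)·Dx + (-4 - x - x^2)·Dx^2 + (-1 - 3·x - 3·x^2 - 2·x^3)·Dx^3  (order 3).
h: a_k = 2, -1, 1, -5/2, 53/12, -63/8, 5197/360, -429/16, 1013513/20160, -12155/128, …
ICs: h(0) = 2, h′(0) = -1, h′′(0) = 2.

f: a_k = 0, 1, 0, -1/6, 0, 1/120, 0, -1/5040, 0, 1/362880, …
g: a_k = 1, 1, -1/2, 1/2, -5/8, 7/8, -21/16, 33/16, -429/128, 715/128, …
f+g: L₀ = lclm(L_f,L_g), ord ≤ 2+1.
Differentiate: ansatz ord ≤ ord L₀ ⇒ L.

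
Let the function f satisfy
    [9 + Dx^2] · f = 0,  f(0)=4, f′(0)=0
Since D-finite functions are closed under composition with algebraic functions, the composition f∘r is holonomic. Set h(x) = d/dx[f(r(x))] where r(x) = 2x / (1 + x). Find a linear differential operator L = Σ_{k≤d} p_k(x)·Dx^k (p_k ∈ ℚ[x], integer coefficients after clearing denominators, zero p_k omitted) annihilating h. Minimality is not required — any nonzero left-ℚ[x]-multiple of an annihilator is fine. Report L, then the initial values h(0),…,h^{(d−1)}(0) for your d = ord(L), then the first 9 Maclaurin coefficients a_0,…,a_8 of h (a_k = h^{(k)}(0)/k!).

L = (42 + 12·x + 6·x^2) + (6 + 18·x + 18·x^2 + 6·x^3)·Dx + (1 + 4·x + 6·x^2 + 4·x^3 + x^4)·Dx^2  (order 2).
h: a_k = 0, -144, 432, 0, -2880, 46224/5, -81648/5, 99648/7, 523584/35, …
ICs: h(0) = 0, h′(0) = -144.

f: a_k = 4, 0, -18, 0, 27/2, 0, -81/20, 0, 729/1120, …
h₀=f(r): pull back L_f along r ⇒ L₀.
h=h₀': d/dx-closure on L₀ ⇒ L.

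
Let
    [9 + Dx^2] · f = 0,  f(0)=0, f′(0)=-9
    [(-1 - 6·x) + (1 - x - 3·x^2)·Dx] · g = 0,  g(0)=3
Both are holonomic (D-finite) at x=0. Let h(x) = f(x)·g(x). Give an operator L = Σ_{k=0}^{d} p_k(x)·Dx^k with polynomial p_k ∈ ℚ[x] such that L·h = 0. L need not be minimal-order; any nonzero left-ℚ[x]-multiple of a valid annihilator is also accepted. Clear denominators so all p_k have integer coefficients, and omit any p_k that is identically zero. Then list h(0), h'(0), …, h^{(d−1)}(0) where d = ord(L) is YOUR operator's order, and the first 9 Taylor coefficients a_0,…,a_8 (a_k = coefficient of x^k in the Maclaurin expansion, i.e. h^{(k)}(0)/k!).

L = (-3 + 9·x + 27·x^2) + (2 + 12·x)·Dx + (-1 + x + 3·x^2)·Dx^2  (order 2).
h: a_k = 0, -27, -27, -135/2, -297/2, -14769/40, -32589/40, -1074357/560, -488619/112, …
ICs: h(0) = 0, h′(0) = -27.

f: a_k = 0, -9, 0, 27/2, 0, -243/40, 0, 729/560, 0, …
g: a_k = 3, 3, 12, 21, 57, 120, 291, 651, 1524, …
Sym-product of L_f,L_g gives L₀ (≤ ord 2).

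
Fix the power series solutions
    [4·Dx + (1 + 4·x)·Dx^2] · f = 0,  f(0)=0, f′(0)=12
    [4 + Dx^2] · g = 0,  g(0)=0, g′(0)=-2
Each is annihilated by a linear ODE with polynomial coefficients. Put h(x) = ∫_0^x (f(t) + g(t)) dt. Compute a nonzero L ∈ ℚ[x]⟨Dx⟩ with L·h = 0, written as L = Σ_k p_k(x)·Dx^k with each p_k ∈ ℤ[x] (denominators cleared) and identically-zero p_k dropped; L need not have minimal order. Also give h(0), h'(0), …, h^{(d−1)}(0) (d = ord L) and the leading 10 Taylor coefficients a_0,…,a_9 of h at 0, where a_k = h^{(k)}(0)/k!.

L = (400 + 128·x + 256·x^2)·Dx^2 + (36 + 176·x + 192·x^2 + 256·x^3)·Dx^3 + (100 + 32·x + 64·x^2)·Dx^4 + (9 + 44·x + 48·x^2 + 64·x^3)·Dx^5  (order 5).
h: a_k = 0, 0, 5, -8, 49/3, -192/5, 4606/45, -2048/7, 276481/315, -8192/3, …
ICs: h(0) = 0, h′(0) = 0, h′′(0) = 10, h′′′(0) = -48, h′′′′(0) = 392.

f: a_k = 0, 12, -24, 64, -192, 3072/5, -2048, 49152/7, -24576, 262144/3, …
g: a_k = 0, -2, 0, 4/3, 0, -4/15, 0, 8/315, 0, -4/2835, …
Sum ⇒ L₀ = lclm(L_f,L_g) in ℚ(x)⟨Dx⟩.
h=∫₀ˣh₀: take L = L₀·Dx.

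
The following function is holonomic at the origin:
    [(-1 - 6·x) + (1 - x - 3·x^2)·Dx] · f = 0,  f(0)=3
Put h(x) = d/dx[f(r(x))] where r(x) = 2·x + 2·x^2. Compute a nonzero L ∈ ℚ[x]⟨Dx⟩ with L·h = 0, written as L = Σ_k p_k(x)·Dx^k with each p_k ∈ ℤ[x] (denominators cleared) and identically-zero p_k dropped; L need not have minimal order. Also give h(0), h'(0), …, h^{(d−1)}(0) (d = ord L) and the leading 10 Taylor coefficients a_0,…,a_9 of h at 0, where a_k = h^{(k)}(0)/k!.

L = (18 + 156·x + 804·x^2 + 2736·x^3 + 4968·x^4 + 4320·x^5 + 1440·x^6) + (-1 - 12·x + 6·x^2 + 268·x^3 + 900·x^4 + 1368·x^5 + 1008·x^6 + 288·x^7)·Dx  (order 1).
h: a_k = 6, 108, 792, 5856, 39960, 260784, 1659840, 10336896, 63386496, 383879040, …
ICs: h(0) = 6.

f: a_k = 3, 3, 12, 21, 57, 120, 291, 651, 1524, 3477, …
f∘r: x↦r, Dx↦Dx/r' in L_f ⇒ L₀.
h=h₀': d/dx-closure on L₀ ⇒ L.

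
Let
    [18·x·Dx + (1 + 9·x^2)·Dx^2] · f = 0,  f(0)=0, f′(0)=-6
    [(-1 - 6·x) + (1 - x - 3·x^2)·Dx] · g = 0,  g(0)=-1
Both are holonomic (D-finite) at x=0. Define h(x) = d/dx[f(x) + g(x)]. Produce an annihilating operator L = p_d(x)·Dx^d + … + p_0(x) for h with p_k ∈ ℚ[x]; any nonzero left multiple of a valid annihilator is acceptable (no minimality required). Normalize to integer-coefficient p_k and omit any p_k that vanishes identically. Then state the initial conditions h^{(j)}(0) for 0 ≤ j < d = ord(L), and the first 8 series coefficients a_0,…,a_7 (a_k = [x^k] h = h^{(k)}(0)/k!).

L = (72 - 288·x - 4428·x^2 - 9720·x^3 - 33534·x^4 - 13122·x^6) + (-30 - 180·x - 144·x^2 - 1728·x^3 - 9153·x^4 - 23814·x^5 - 2187·x^6 - 13122·x^7)·Dx + (4 + 14·x + 114·x^2 - 36·x^3 + 459·x^4 - 1539·x^5 - 2430·x^6 - 729·x^7 - 2187·x^8)·Dx^2  (order 2).
h: a_k = -7, -8, 33, -76, -686, -582, 2855, -4064, …
ICs: h(0) = -7, h′(0) = -8.

f: a_k = 0, -6, 0, 18, 0, -486/5, 0, 4374/7, …
g: a_k = -1, -1, -4, -7, -19, -40, -97, -217, …
L₀ := lclm(L_f,L_g); ord L₀ ≤ 2+1.
h=h₀': d/dx-closure on L₀ ⇒ L.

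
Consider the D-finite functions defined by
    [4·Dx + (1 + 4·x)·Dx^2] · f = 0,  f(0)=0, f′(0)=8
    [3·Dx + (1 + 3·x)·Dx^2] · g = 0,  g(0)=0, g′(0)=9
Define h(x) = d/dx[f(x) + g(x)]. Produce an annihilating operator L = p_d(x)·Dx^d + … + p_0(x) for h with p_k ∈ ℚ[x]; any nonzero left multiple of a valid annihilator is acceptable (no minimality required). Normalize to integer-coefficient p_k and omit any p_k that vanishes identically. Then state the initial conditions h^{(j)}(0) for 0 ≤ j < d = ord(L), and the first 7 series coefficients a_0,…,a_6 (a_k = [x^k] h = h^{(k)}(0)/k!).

L = 24 + (14 + 48·x)·Dx + (1 + 7·x + 12·x^2)·Dx^2  (order 2).
h: a_k = 17, -59, 209, -755, 2777, -10379, 39329, …
ICs: h(0) = 17, h′(0) = -59.

f: a_k = 0, 8, -16, 128/3, -128, 2048/5, -4096/3, …
g: a_k = 0, 9, -27/2, 27, -243/4, 729/5, -729/2, …
L₀ := lclm(L_f,L_g); ord L₀ ≤ 2+2.
Differentiate: ansatz ord ≤ ord L₀ ⇒ L.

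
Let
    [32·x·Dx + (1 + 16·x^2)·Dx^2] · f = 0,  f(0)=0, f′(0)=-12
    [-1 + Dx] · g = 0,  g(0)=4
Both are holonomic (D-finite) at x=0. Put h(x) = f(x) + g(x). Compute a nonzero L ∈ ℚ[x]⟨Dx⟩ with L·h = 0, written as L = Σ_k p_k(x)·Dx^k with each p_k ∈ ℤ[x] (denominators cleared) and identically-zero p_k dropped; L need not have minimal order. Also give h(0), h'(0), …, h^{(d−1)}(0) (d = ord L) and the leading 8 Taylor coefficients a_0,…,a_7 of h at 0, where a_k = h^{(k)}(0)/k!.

L = (32 - 32·x - 1536·x^2 - 512·x^3)·Dx + (-33 + 1504·x^2 - 256·x^4)·Dx^2 + (1 + 32·x + 32·x^2 + 512·x^3 + 256·x^4)·Dx^3  (order 3).
h: a_k = 4, -8, 2, 194/3, 1/6, -18431/30, 1/180, 8847361/1260, …
ICs: h(0) = 4, h′(0) = -8, h′′(0) = 4.

f: a_k = 0, -12, 0, 64, 0, -3072/5, 0, 49152/7, …
g: a_k = 4, 4, 2, 2/3, 1/6, 1/30, 1/180, 1/1260, …
Weyl lclm of L_f,L_g ⇒ L₀ (ord ≤ 3).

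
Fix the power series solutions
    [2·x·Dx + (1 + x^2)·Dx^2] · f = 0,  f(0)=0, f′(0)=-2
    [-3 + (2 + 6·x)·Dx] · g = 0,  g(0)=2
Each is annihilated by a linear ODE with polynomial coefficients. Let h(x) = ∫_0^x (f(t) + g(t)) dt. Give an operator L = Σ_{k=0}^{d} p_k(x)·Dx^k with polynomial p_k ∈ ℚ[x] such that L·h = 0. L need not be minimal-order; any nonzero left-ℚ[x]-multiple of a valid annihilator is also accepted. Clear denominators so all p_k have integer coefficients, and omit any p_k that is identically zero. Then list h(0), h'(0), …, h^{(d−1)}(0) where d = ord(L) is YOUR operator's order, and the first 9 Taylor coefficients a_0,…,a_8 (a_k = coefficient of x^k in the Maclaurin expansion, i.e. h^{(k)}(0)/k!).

f: a_k = 0, -2, 0, 2/3, 0, -2/5, 0, 2/7, 0, …
g: a_k = 2, 3, -9/4, 27/8, -405/64, 1701/128, -15309/512, 72171/1024, -2814669/16384, …
h₀=f+g: left-lcm gives L₀, ord ≤ 3.
h=∫h₀ ⇒ L = L₀·Dx.
L = (-12 - 90·x + 36·x^2 + 54·x^3)·Dx^2 + (-35 - 48·x - 102·x^2 + 144·x^3 + 189·x^4)·Dx^3 + (-6 - 10·x + 36·x^2 + 44·x^3 + 42·x^4 + 54·x^5)·Dx^4  (order 4).
h: a_k = 0, 2, 1/2, -3/4, 97/96, -81/64, 8249/3840, -2187/512, 507245/57344, …
ICs: h(0) = 0, h′(0) = 2, h′′(0) = 1, h′′′(0) = -9/2.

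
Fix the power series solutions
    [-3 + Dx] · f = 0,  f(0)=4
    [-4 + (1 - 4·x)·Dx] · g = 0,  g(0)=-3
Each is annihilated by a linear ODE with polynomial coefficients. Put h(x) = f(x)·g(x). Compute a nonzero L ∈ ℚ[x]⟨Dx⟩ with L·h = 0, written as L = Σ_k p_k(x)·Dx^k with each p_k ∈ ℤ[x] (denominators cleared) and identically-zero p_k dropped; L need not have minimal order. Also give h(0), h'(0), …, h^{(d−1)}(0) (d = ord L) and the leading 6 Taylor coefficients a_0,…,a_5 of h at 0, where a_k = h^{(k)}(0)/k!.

f: a_k = 4, 12, 18, 18, 27/2, 81/10, …
g: a_k = -3, -12, -48, -192, -768, -3072, …
Product ⇒ symmetric product L₀, ord ≤ 1.
L = (7 - 12·x) + (-1 + 4·x)·Dx  (order 1).
h: a_k = -12, -84, -390, -1614, -12993/2, -260103/10, …
ICs: h(0) = -12.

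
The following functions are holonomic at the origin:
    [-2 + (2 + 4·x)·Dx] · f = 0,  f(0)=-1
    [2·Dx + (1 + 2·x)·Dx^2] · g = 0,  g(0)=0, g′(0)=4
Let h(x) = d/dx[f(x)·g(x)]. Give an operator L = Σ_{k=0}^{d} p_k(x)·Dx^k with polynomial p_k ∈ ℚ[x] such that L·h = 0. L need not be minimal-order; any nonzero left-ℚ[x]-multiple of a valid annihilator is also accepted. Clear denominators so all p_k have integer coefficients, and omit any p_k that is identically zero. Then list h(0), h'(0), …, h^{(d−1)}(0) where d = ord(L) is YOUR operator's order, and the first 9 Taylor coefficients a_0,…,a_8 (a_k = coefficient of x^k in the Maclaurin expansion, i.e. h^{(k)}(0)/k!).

L = 1 + (4 + 8·x)·Dx + (1 + 4·x + 4·x^2)·Dx^2  (order 2).
h: a_k = -4, 0, 2, -16/3, 71/6, -124/5, 3043/60, -10756/105, 46027/224, …
ICs: h(0) = -4, h′(0) = 0.

f: a_k = -1, -1, 1/2, -1/2, 5/8, -7/8, 21/16, -33/16, 429/128, …
g: a_k = 0, 4, -4, 16/3, -8, 64/5, -64/3, 256/7, -64, …
f·g: L₀ = L_f ⊗_s L_g, ord ≤ 1·2.
Differentiate: ansatz ord ≤ ord L₀ ⇒ L.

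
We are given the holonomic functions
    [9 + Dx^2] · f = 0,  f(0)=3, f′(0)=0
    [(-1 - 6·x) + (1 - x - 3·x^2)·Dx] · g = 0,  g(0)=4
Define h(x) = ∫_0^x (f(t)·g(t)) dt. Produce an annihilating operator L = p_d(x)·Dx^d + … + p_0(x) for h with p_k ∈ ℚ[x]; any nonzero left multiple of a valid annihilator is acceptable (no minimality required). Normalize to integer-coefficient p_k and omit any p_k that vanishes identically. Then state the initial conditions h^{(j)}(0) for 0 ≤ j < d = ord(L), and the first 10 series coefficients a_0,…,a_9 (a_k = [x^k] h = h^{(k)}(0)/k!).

f: a_k = 3, 0, -27/2, 0, 81/8, 0, -243/80, 0, 2187/4480, 0, …
g: a_k = 4, 4, 16, 28, 76, 160, 388, 868, 2032, 4636, …
f·g: L₀ = L_f ⊗_s L_g, ord ≤ 2·1.
h=∫h₀ ⇒ L = L₀·Dx.
L = (-3 + 9·x + 27·x^2)·Dx + (2 + 12·x)·Dx^2 + (-1 + x + 3·x^2)·Dx^3  (order 3).
h: a_k = 0, 12, 6, -2, 15/2, 21/2, 95/4, 5757/140, 14307/160, 118037/672, …
ICs: h(0) = 0, h′(0) = 12, h′′(0) = 12.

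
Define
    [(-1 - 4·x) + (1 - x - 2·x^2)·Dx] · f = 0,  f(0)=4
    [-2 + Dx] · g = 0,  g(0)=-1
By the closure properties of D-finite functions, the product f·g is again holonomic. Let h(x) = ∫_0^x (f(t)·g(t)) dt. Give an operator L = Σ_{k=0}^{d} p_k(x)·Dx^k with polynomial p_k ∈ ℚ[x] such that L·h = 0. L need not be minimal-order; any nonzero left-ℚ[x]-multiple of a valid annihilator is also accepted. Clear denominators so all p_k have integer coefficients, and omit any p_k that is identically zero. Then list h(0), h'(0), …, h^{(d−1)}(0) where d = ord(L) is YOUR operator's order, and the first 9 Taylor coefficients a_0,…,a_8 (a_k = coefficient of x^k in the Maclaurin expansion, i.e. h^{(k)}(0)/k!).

f: a_k = 4, 4, 12, 20, 44, 84, 172, 340, 684, …
g: a_k = -1, -2, -2, -4/3, -2/3, -4/15, -4/45, -8/315, -2/315, …
Product ⇒ symmetric product L₀, ord ≤ 1.
∫: right-multiply L₀ by Dx.
L = (3 + 2·x - 4·x^2)·Dx + (-1 + x + 2·x^2)·Dx^2  (order 2).
h: a_k = 0, -4, -6, -28/3, -43/3, -116/5, -1738/45, -20884/315, -8117/70, …
ICs: h(0) = 0, h′(0) = -4.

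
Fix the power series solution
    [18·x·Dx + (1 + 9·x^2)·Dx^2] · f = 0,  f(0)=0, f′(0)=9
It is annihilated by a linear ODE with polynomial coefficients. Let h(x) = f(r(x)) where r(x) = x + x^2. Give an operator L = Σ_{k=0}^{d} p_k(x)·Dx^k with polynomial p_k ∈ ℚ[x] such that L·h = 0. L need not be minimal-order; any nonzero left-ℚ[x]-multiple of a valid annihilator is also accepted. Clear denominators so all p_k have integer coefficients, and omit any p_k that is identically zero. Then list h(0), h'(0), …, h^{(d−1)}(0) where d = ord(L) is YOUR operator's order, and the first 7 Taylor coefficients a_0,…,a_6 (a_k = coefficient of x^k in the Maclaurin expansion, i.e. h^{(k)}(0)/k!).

L = (-2 + 18·x + 72·x^2 + 108·x^3 + 54·x^4)·Dx + (1 + 2·x + 9·x^2 + 36·x^3 + 45·x^4 + 18·x^5)·Dx^2  (order 2).
h: a_k = 0, 9, 9, -27, -81, 324/5, 702, …
ICs: h(0) = 0, h′(0) = 9.

f: a_k = 0, 9, 0, -27, 0, 729/5, 0, …
f∘r: x↦r, Dx↦Dx/r' in L_f ⇒ L₀.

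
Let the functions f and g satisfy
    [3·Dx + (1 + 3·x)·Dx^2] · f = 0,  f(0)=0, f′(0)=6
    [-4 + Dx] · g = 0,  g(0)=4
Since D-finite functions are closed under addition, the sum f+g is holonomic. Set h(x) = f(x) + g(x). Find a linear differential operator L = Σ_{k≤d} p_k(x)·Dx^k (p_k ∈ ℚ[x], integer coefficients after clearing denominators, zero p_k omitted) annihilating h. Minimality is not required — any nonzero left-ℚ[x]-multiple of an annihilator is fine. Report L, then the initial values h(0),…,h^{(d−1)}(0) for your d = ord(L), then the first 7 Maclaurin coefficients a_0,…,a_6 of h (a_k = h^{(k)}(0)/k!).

L = (-120 - 144·x)·Dx + (2 - 96·x - 144·x^2)·Dx^2 + (7 + 33·x + 36·x^2)·Dx^3  (order 3).
h: a_k = 4, 22, 23, 182/3, 13/6, 394/3, -9911/45, …
ICs: h(0) = 4, h′(0) = 22, h′′(0) = 46.

f: a_k = 0, 6, -9, 18, -81/2, 486/5, -243, …
g: a_k = 4, 16, 32, 128/3, 128/3, 512/15, 1024/45, …
L₀ := lclm(L_f,L_g); ord L₀ ≤ 2+1.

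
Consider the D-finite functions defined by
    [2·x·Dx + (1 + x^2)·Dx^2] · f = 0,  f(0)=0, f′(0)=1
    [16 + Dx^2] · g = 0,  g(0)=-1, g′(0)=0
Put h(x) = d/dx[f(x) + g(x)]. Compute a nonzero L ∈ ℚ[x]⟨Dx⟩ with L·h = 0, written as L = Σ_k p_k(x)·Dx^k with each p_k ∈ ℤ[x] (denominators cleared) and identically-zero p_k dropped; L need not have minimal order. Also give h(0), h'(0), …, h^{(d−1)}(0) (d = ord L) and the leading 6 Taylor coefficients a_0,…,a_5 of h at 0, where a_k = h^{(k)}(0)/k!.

f: a_k = 0, 1, 0, -1/3, 0, 1/5, …
g: a_k = -1, 0, 8, 0, -32/3, 0, …
Weyl lclm of L_f,L_g ⇒ L₀ (ord ≤ 4).
Derive L from L₀ (diff closure).
L = (64·x + 704·x^3 + 256·x^5) + (112 + 416·x^2 + 432·x^4 + 128·x^6)·Dx + (4·x + 44·x^3 + 16·x^5)·Dx^2 + (7 + 26·x^2 + 27·x^4 + 8·x^6)·Dx^3  (order 3).
h: a_k = 1, 16, -1, -128/3, 1, 512/15, …
ICs: h(0) = 1, h′(0) = 16, h′′(0) = -2.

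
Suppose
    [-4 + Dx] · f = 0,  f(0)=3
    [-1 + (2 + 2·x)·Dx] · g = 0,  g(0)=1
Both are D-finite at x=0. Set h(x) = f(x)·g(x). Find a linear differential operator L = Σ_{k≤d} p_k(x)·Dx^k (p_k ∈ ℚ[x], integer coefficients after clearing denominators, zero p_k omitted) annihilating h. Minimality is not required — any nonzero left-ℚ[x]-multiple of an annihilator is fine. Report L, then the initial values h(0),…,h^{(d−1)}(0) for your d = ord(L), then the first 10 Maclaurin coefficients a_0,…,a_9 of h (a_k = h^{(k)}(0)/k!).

f: a_k = 3, 12, 24, 32, 32, 128/5, 256/15, 1024/105, 512/105, 2048/945, …
g: a_k = 1, 1/2, -1/8, 1/16, -5/128, 7/256, -21/1024, 33/2048, -429/32768, 715/65536, …
h₀=f·g: eliminate ⇒ L₀, order ≤ 1·1.
L = (-9 - 8·x) + (2 + 2·x)·Dx  (order 1).
h: a_k = 3, 27/2, 237/8, 683/16, 5841/128, 49553/1280, 417727/15360, 1167969/71680, 29265889/3440640, 243638873/61931520, …
ICs: h(0) = 3.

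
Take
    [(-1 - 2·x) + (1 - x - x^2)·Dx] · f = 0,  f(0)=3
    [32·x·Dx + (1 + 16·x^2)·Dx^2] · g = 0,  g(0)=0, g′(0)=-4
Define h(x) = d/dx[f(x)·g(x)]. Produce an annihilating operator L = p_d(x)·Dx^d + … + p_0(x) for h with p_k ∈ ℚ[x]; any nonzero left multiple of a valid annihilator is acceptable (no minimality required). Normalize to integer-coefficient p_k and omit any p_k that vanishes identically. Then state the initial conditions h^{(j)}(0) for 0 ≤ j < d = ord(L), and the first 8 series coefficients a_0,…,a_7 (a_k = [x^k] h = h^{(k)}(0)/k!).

f: a_k = 3, 3, 6, 9, 15, 24, 39, 63, …
g: a_k = 0, -4, 0, 64/3, 0, -1024/5, 0, 16384/7, …
h₀=f·g: eliminate ⇒ L₀, order ≤ 1·2.
Differentiate: ansatz ord ≤ ord L₀ ⇒ L.
L = (-58 + 3360·x^2 + 6144·x^3 + 9216·x^4) + (19 + 70·x - 528·x^2 + 352·x^3 + 6144·x^4 + 6144·x^5)·Dx + (-1 - 15·x - 47·x^2 - 176·x^3 - 448·x^4 + 1024·x^5 + 768·x^6)·Dx^2  (order 2).
h: a_k = -12, -24, 120, 112, -2732, -15552/5, 208492/5, 1522784/35, …
ICs: h(0) = -12, h′(0) = -24.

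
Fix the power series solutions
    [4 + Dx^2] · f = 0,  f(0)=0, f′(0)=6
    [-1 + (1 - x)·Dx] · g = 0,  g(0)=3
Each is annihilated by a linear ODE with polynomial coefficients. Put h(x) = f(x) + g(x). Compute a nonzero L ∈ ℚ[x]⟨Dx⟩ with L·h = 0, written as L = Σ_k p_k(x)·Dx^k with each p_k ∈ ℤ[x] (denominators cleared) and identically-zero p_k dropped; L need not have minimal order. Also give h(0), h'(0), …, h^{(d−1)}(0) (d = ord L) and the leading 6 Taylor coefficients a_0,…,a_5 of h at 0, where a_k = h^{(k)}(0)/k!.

L = (-20 + 16·x - 8·x^2) + (12 - 28·x + 24·x^2 - 8·x^3)·Dx + (-5 + 4·x - 2·x^2)·Dx^2 + (3 - 7·x + 6·x^2 - 2·x^3)·Dx^3  (order 3).
h: a_k = 3, 9, 3, -1, 3, 19/5, …
ICs: h(0) = 3, h′(0) = 9, h′′(0) = 6.

f: a_k = 0, 6, 0, -4, 0, 4/5, …
g: a_k = 3, 3, 3, 3, 3, 3, …
Sum ⇒ L₀ = lclm(L_f,L_g) in ℚ(x)⟨Dx⟩.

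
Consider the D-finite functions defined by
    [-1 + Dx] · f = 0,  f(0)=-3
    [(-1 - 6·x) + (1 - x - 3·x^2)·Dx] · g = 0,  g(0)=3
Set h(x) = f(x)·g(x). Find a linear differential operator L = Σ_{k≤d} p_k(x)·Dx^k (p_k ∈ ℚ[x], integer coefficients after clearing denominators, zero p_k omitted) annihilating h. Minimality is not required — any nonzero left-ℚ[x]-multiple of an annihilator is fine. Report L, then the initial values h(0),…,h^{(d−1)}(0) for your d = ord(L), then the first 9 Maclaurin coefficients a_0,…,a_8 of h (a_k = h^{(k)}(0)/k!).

L = (2 + 5·x - 3·x^2) + (-1 + x + 3·x^2)·Dx  (order 1).
h: a_k = -9, -18, -99/2, -105, -2031/8, -11379/20, -106447/80, -850483/280, -6298165/896, …
ICs: h(0) = -9.

f: a_k = -3, -3, -3/2, -1/2, -1/8, -1/40, -1/240, -1/1680, -1/13440, …
g: a_k = 3, 3, 12, 21, 57, 120, 291, 651, 1524, …
Sym-product of L_f,L_g gives L₀ (≤ ord 1).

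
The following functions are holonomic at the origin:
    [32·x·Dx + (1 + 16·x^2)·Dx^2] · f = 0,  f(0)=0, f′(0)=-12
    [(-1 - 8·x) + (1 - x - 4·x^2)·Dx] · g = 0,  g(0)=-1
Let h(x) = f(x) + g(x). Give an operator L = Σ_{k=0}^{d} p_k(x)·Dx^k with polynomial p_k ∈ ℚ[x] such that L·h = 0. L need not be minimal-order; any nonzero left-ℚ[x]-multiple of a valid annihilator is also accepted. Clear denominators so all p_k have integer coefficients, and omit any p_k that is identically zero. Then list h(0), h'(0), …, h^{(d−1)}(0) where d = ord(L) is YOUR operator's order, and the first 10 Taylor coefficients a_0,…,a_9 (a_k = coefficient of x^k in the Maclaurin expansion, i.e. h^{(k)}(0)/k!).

L = (160 - 640·x - 14848·x^2 - 36864·x^3 - 178176·x^4 - 98304·x^6)·Dx + (-43 - 336·x - 16·x^2 - 3072·x^3 - 35072·x^4 - 124928·x^5 - 12288·x^6 - 98304·x^7)·Dx^2 + (5 + 23·x + 272·x^2 + 16·x^3 + 2368·x^4 - 5888·x^5 - 12288·x^6 - 4096·x^7 - 16384·x^8)·Dx^3  (order 3).
h: a_k = -1, -13, -5, 55, -29, -3397/5, -181, 46065/7, -1165, -270931/3, …
ICs: h(0) = -1, h′(0) = -13, h′′(0) = -10.

f: a_k = 0, -12, 0, 64, 0, -3072/5, 0, 49152/7, 0, -262144/3, …
g: a_k = -1, -1, -5, -9, -29, -65, -181, -441, -1165, -2929, …
h₀=f+g: left-lcm gives L₀, ord ≤ 3.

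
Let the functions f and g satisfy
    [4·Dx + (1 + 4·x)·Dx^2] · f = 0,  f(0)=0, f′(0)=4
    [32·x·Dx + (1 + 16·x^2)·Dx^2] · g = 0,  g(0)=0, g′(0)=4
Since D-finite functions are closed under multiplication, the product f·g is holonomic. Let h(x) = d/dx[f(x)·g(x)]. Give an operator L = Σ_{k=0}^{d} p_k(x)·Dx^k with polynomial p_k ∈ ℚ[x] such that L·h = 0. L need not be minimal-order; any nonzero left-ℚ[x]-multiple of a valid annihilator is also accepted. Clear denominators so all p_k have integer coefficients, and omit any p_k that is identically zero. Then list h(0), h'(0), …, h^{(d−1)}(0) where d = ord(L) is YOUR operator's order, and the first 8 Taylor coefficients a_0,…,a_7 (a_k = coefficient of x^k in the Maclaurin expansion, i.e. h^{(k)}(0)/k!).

L = (1536 + 11264·x + 81920·x^2 + 638976·x^3 + 1966080·x^4 + 3407872·x^5 + 4194304·x^7) + (288 + 7936·x + 78848·x^2 + 495616·x^3 + 2228224·x^4 + 6094848·x^5 + 9175040·x^6 + 3145728·x^7 + 14680064·x^8)·Dx + (48 + 1024·x + 12288·x^2 + 79872·x^3 + 368640·x^4 + 1277952·x^5 + 3145728·x^6 + 4718592·x^7 + 3145728·x^8 + 8388608·x^9)·Dx^2 + (5 + 72·x + 592·x^2 + 3584·x^3 + 16896·x^4 + 61440·x^5 + 172032·x^6 + 393216·x^7 + 589824·x^8 + 524288·x^9 + 1048576·x^10)·Dx^3  (order 3).
h: a_k = 0, 32, -96, 0, -1280/3, 106496/15, -315392/15, 0, …
ICs: h(0) = 0, h′(0) = 32, h′′(0) = -192.

f: a_k = 0, 4, -8, 64/3, -64, 1024/5, -2048/3, 16384/7, …
g: a_k = 0, 4, 0, -64/3, 0, 1024/5, 0, -16384/7, …
h₀=f·g: eliminate ⇒ L₀, order ≤ 2·2.
Differentiate: ansatz ord ≤ ord L₀ ⇒ L.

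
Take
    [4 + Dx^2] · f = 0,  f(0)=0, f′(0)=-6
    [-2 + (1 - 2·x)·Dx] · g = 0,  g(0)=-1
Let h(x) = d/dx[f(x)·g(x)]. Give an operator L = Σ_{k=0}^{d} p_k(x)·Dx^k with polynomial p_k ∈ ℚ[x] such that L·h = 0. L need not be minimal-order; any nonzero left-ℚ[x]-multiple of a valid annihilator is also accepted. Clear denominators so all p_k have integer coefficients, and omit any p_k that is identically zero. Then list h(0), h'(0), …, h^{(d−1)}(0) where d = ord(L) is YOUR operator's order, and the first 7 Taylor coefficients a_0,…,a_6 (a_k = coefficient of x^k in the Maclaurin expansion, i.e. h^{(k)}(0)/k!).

f: a_k = 0, -6, 0, 4, 0, -4/5, 0, …
g: a_k = -1, -2, -4, -8, -16, -32, -64, …
Product ⇒ symmetric product L₀, ord ≤ 2.
h₀' ⇒ L via d/dx closure of L₀.
L = (-4 - 16·x + 16·x^2) + (-4 + 8·x)·Dx + (1 - 4·x + 4·x^2)·Dx^2  (order 2).
h: a_k = 6, 24, 60, 160, 404, 4848/5, 33928/15, …
ICs: h(0) = 6, h′(0) = 24.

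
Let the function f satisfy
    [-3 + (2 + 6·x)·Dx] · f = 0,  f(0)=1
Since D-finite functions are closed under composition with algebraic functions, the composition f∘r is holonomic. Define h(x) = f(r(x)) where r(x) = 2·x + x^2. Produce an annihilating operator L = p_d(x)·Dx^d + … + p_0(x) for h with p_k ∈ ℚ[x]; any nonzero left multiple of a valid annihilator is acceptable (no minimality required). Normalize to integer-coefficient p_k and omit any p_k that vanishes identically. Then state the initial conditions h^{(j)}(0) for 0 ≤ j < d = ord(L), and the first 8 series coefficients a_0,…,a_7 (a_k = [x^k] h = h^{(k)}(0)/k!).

f: a_k = 1, 3/2, -9/8, 27/16, -405/128, 1701/256, -15309/1024, 72171/2048, …
f∘r: x↦r, Dx↦Dx/r' in L_f ⇒ L₀.
L = (-3 - 3·x) + (1 + 6·x + 3·x^2)·Dx  (order 1).
h: a_k = 1, 3, -3, 9, -63/2, 243/2, -999/2, 4293/2, …
ICs: h(0) = 1.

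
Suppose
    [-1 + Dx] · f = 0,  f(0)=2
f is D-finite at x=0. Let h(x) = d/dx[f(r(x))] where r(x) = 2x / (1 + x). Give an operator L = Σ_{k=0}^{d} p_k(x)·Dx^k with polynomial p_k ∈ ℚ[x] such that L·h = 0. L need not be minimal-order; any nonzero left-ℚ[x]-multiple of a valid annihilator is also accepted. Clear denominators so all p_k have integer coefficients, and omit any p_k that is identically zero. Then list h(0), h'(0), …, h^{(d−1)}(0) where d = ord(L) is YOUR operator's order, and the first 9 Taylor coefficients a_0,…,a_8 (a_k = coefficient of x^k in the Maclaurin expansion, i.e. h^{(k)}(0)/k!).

f: a_k = 2, 2, 1, 1/3, 1/12, 1/60, 1/360, 1/2520, 1/20160, …
f∘r: x↦r, Dx↦Dx/r' in L_f ⇒ L₀.
Derive L from L₀ (diff closure).
L = -2·x + (-1 - 2·x - x^2)·Dx  (order 1).
h: a_k = 4, 0, -4, 16/3, -4, 16/15, 20/9, -512/105, 284/45, …
ICs: h(0) = 4.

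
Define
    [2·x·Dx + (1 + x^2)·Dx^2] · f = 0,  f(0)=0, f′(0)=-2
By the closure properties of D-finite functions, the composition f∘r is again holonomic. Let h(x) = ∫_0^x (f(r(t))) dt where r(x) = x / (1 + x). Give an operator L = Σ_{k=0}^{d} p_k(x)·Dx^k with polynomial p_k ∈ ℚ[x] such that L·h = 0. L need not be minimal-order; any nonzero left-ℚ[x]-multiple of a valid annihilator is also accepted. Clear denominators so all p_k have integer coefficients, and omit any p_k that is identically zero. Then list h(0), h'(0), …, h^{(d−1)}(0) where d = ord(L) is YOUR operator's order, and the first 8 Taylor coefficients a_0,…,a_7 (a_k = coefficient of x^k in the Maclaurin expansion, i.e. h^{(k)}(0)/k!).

L = (2 + 4·x)·Dx^2 + (1 + 2·x + 2·x^2)·Dx^3  (order 3).
h: a_k = 0, 0, -1, 2/3, -1/3, 0, 4/15, -8/21, …
ICs: h(0) = 0, h′(0) = 0, h′′(0) = -2.

f: a_k = 0, -2, 0, 2/3, 0, -2/5, 0, 2/7, …
Change of var in L_f (x↦r) gives L₀.
h=∫₀ˣh₀: take L = L₀·Dx.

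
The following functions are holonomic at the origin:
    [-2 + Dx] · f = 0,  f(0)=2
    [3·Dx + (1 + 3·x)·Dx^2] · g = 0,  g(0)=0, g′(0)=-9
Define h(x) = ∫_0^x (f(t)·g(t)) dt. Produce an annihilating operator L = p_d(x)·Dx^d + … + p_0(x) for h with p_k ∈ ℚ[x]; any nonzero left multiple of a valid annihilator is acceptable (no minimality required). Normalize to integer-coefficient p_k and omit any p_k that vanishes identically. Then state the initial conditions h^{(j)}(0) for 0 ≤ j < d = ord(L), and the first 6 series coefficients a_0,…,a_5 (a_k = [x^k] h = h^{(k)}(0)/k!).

f: a_k = 2, 4, 4, 8/3, 4/3, 8/15, …
g: a_k = 0, -9, 27/2, -27, 243/4, -729/5, …
Sym-product of L_f,L_g gives L₀ (≤ ord 2).
Integrate: L := L₀·Dx.
L = (-2 + 12·x)·Dx + (-1 - 12·x)·Dx^2 + (1 + 3·x)·Dx^3  (order 3).
h: a_k = 0, 0, -9, -3, -9, 87/10, …
ICs: h(0) = 0, h′(0) = 0, h′′(0) = -18.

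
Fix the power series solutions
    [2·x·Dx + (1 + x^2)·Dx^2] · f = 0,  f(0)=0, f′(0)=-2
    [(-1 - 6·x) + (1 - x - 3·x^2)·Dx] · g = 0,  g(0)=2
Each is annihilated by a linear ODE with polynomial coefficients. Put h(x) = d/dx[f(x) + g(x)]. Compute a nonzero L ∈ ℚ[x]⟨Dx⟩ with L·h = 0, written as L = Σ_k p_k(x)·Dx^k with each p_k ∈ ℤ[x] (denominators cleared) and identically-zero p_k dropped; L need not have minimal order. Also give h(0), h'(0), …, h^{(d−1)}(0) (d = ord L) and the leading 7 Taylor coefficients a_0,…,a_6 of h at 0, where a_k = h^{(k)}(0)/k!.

L = (8 - 32·x - 300·x^2 - 504·x^3 - 1134·x^4 - 162·x^6) + (-22 - 148·x - 184·x^2 - 576·x^3 - 441·x^4 - 918·x^5 - 27·x^6 - 162·x^7)·Dx + (4 + 6·x + 18·x^2 - 60·x^3 - 85·x^4 - 75·x^5 - 126·x^6 - 9·x^7 - 27·x^8)·Dx^2  (order 2).
h: a_k = 0, 16, 44, 152, 398, 1164, 3040, …
ICs: h(0) = 0, h′(0) = 16.

f: a_k = 0, -2, 0, 2/3, 0, -2/5, 0, …
g: a_k = 2, 2, 8, 14, 38, 80, 194, …
f+g: L₀ = lclm(L_f,L_g), ord ≤ 2+1.
h₀' ⇒ L via d/dx closure of L₀.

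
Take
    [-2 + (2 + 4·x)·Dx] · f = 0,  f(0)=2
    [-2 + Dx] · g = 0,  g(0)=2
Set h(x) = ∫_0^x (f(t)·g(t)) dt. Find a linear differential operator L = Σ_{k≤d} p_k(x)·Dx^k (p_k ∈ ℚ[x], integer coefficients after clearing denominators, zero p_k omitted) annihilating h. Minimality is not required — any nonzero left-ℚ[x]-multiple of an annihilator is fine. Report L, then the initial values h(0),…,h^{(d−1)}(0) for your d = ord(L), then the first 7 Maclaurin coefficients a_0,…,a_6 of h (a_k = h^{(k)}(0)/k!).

f: a_k = 2, 2, -1, 1, -5/4, 7/4, -21/8, …
g: a_k = 2, 4, 4, 8/3, 4/3, 8/15, 8/45, …
Sym-product of L_f,L_g gives L₀ (≤ ord 1).
∫: right-multiply L₀ by Dx.
L = (-3 - 4·x)·Dx + (1 + 2·x)·Dx^2  (order 2).
h: a_k = 0, 4, 6, 14/3, 17/6, 11/10, 107/180, …
ICs: h(0) = 0, h′(0) = 4.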